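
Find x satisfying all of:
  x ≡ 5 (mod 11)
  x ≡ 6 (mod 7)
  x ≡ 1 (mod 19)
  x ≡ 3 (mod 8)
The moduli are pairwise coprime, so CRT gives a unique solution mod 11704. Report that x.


Product of moduli M = 11 · 7 · 19 · 8 = 11704.
Merge one congruence at a time:
  Start: x ≡ 5 (mod 11).
  Combine with x ≡ 6 (mod 7); new modulus lcm = 77.
    Write x = 5 + 11·t and substitute into x ≡ 6 (mod 7): 11·t ≡ 6 − 5 = 1 (mod 7).
    Reduce coefficients mod 7: 4·t ≡ 1 (mod 7).
    The inverse of 4 mod 7 is 2 (since 4·2 = 8 = 1·7 + 1), so t ≡ 2·1 = 2 ≡ 2 (mod 7).
    Then x = 5 + 11·2 = 27, valid modulo lcm(11, 7) = 77: x ≡ 27 (mod 77).
  Combine with x ≡ 1 (mod 19); new modulus lcm = 1463.
    Write x = 27 + 77·t and substitute into x ≡ 1 (mod 19): 77·t ≡ 1 − 27 = -26 (mod 19).
    Reduce coefficients mod 19: 1·t ≡ 12 (mod 19).
    So t ≡ 12 (mod 19).
    Then x = 27 + 77·12 = 951, valid modulo lcm(77, 19) = 1463: x ≡ 951 (mod 1463).
  Combine with x ≡ 3 (mod 8); new modulus lcm = 11704.
    Write x = 951 + 1463·t and substitute into x ≡ 3 (mod 8): 1463·t ≡ 3 − 951 = -948 (mod 8).
    Reduce coefficients mod 8: 7·t ≡ 4 (mod 8).
    The inverse of 7 mod 8 is 7 (since 7·7 = 49 = 6·8 + 1), so t ≡ 7·4 = 28 ≡ 4 (mod 8).
    Then x = 951 + 1463·4 = 6803, valid modulo lcm(1463, 8) = 11704: x ≡ 6803 (mod 11704).
Verify against each original: 6803 mod 11 = 5, 6803 mod 7 = 6, 6803 mod 19 = 1, 6803 mod 8 = 3.

x ≡ 6803 (mod 11704).


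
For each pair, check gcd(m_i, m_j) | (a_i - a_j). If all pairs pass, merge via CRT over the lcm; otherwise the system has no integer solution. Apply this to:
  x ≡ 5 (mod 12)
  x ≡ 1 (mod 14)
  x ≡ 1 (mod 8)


Moduli 12, 14, 8 are not pairwise coprime, so CRT works modulo lcm(m_i) when all pairwise compatibility conditions hold.
Pairwise compatibility: gcd(m_i, m_j) must divide a_i - a_j for every pair.
Merge one congruence at a time:
  Start: x ≡ 5 (mod 12).
  Combine with x ≡ 1 (mod 14): gcd(12, 14) = 2; 1 - 5 = -4, which IS divisible by 2, so compatible.
    Write x = 5 + 12·t and substitute into x ≡ 1 (mod 14): 12·t ≡ 1 − 5 = -4 (mod 14).
    Divide the congruence (and modulus) by g = 2: 6·t ≡ -2 (mod 7).
    Reduce coefficients mod 7: 6·t ≡ 5 (mod 7).
    The inverse of 6 mod 7 is 6 (since 6·6 = 36 = 5·7 + 1), so t ≡ 6·5 = 30 ≡ 2 (mod 7).
    Then x = 5 + 12·2 = 29, valid modulo lcm(12, 14) = 84: x ≡ 29 (mod 84).
  Combine with x ≡ 1 (mod 8): gcd(84, 8) = 4; 1 - 29 = -28, which IS divisible by 4, so compatible.
    Write x = 29 + 84·t and substitute into x ≡ 1 (mod 8): 84·t ≡ 1 − 29 = -28 (mod 8).
    Divide the congruence (and modulus) by g = 4: 21·t ≡ -7 (mod 2).
    Reduce coefficients mod 2: 1·t ≡ 1 (mod 2).
    So t ≡ 1 (mod 2).
    Then x = 29 + 84·1 = 113, valid modulo lcm(84, 8) = 168: x ≡ 113 (mod 168).
Verify: 113 mod 12 = 5, 113 mod 14 = 1, 113 mod 8 = 1.

x ≡ 113 (mod 168).


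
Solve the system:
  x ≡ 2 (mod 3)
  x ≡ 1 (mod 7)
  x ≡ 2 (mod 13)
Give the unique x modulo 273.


Moduli 3, 7, 13 are pairwise coprime; by CRT there is a unique solution modulo M = 3 · 7 · 13 = 273.
Solve pairwise, accumulating the modulus:
  Start with x ≡ 2 (mod 3).
  Combine with x ≡ 1 (mod 7): since gcd(3, 7) = 1, we get a unique residue mod 21.
    Write x = 2 + 3·t and substitute into x ≡ 1 (mod 7): 3·t ≡ 1 − 2 = -1 (mod 7).
    Reduce coefficients mod 7: 3·t ≡ 6 (mod 7).
    The inverse of 3 mod 7 is 5 (since 3·5 = 15 = 2·7 + 1), so t ≡ 5·6 = 30 ≡ 2 (mod 7).
    Then x = 2 + 3·2 = 8, valid modulo lcm(3, 7) = 21: x ≡ 8 (mod 21).
  Combine with x ≡ 2 (mod 13): since gcd(21, 13) = 1, we get a unique residue mod 273.
    Write x = 8 + 21·t and substitute into x ≡ 2 (mod 13): 21·t ≡ 2 − 8 = -6 (mod 13).
    Reduce coefficients mod 13: 8·t ≡ 7 (mod 13).
    The inverse of 8 mod 13 is 5 (since 8·5 = 40 = 3·13 + 1), so t ≡ 5·7 = 35 ≡ 9 (mod 13).
    Then x = 8 + 21·9 = 197, valid modulo lcm(21, 13) = 273: x ≡ 197 (mod 273).
Verify: 197 mod 3 = 2 ✓, 197 mod 7 = 1 ✓, 197 mod 13 = 2 ✓.

x ≡ 197 (mod 273).


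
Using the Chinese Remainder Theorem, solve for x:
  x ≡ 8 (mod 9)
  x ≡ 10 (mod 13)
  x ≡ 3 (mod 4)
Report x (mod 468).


Moduli 9, 13, 4 are pairwise coprime; by CRT there is a unique solution modulo M = 9 · 13 · 4 = 468.
Solve pairwise, accumulating the modulus:
  Start with x ≡ 8 (mod 9).
  Combine with x ≡ 10 (mod 13): since gcd(9, 13) = 1, we get a unique residue mod 117.
    Write x = 8 + 9·t and substitute into x ≡ 10 (mod 13): 9·t ≡ 10 − 8 = 2 (mod 13).
    The inverse of 9 mod 13 is 3 (since 9·3 = 27 = 2·13 + 1), so t ≡ 3·2 = 6 ≡ 6 (mod 13).
    Then x = 8 + 9·6 = 62, valid modulo lcm(9, 13) = 117: x ≡ 62 (mod 117).
  Combine with x ≡ 3 (mod 4): since gcd(117, 4) = 1, we get a unique residue mod 468.
    Write x = 62 + 117·t and substitute into x ≡ 3 (mod 4): 117·t ≡ 3 − 62 = -59 (mod 4).
    Reduce coefficients mod 4: 1·t ≡ 1 (mod 4).
    So t ≡ 1 (mod 4).
    Then x = 62 + 117·1 = 179, valid modulo lcm(117, 4) = 468: x ≡ 179 (mod 468).
Verify: 179 mod 9 = 8 ✓, 179 mod 13 = 10 ✓, 179 mod 4 = 3 ✓.

x ≡ 179 (mod 468).


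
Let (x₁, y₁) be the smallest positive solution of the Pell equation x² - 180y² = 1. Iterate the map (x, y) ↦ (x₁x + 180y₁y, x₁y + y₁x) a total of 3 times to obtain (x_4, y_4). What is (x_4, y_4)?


Step 1: Find the fundamental solution (x₁, y₁) of x² - 180y² = 1.
  Expand √180 as a continued fraction. a₀ = ⌊√180⌋ = 13; iterate m_{k+1} = d_k·a_k − m_k, d_{k+1} = (180 − m_{k+1}²)/d_k, a_{k+1} = ⌊(a₀ + m_{k+1})/d_{k+1}⌋ (starting m₀ = 0, d₀ = 1), with convergents p_k = a_k·p_{k-1} + p_{k-2}, q_k = a_k·q_{k-1} + q_{k-2} (p₋₁ = 1, q₋₁ = 0):
  k = 0: a₀ = 13; p₀/q₀ = 13/1; p₀² − 180·q₀² = 169 − 180 = -11.
  k = 1: m = 13, d = 11, a = ⌊(13 + 13)/11⌋ = 2; p/q = (2·13 + 1)/(2·1 + 0) = 27/2; p² − 180·q² = 729 − 720 = 9.
  k = 2: m = 9, d = 9, a = ⌊(13 + 9)/9⌋ = 2; p/q = (2·27 + 13)/(2·2 + 1) = 67/5; p² − 180·q² = 4489 − 4500 = -11.
  k = 3: m = 9, d = 11, a = ⌊(13 + 9)/11⌋ = 2; p/q = (2·67 + 27)/(2·5 + 2) = 161/12; p² − 180·q² = 25921 − 25920 = 1.
  The first convergent with p² − 180·q² = 1 gives the fundamental solution (x₁, y₁) = (161, 12).
Step 2: Apply the recurrence (x_{n+1}, y_{n+1}) = (x₁x_n + 180y₁y_n, x₁y_n + y₁x_n) repeatedly.
  From (x_1, y_1) = (161, 12): x_2 = 161·161 + 180·12·12 = 51841; y_2 = 161·12 + 12·161 = 3864.
  From (x_2, y_2) = (51841, 3864): x_3 = 161·51841 + 180·12·3864 = 16692641; y_3 = 161·3864 + 12·51841 = 1244196.
  From (x_3, y_3) = (16692641, 1244196): x_4 = 161·16692641 + 180·12·1244196 = 5374978561; y_4 = 161·1244196 + 12·16692641 = 400627248.
Step 3: Verify x_4² - 180·y_4² = 28890394531209630721 - 28890394531209630720 = 1 (should be 1). ✓

(x_1, y_1) = (161, 12); (x_4, y_4) = (5374978561, 400627248).


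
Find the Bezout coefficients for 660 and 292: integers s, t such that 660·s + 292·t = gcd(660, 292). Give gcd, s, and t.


Euclidean algorithm on (660, 292) — divide until remainder is 0:
  660 = 2 · 292 + 76
  292 = 3 · 76 + 64
  76 = 1 · 64 + 12
  64 = 5 · 12 + 4
  12 = 3 · 4 + 0
gcd(660, 292) = 4.
Track Bezout coefficients alongside the remainders: start with r₀ = 660 = a·1 + b·0 (s = 1, t = 0) and r₁ = 292 = a·0 + b·1 (s = 0, t = 1); each new remainder r_{k+1} = r_{k-1} − q_k·r_k inherits s_{k+1} = s_{k-1} − q_k·s_k, t_{k+1} = t_{k-1} − q_k·t_k, so r_k = a·s_k + b·t_k at every step:
  q = 2: r = 76, s = 1 − 2·0 = 1, t = 0 − 2·1 = -2  (check: 660·1 + 292·(-2) = 76)
  q = 3: r = 64, s = 0 − 3·1 = -3, t = 1 − 3·(-2) = 7  (check: 660·(-3) + 292·7 = 64)
  q = 1: r = 12, s = 1 − 1·(-3) = 4, t = -2 − 1·7 = -9  (check: 660·4 + 292·(-9) = 12)
  q = 5: r = 4, s = -3 − 5·4 = -23, t = 7 − 5·(-9) = 52  (check: 660·(-23) + 292·52 = 4)
The row with r = 4 (the gcd) gives the Bezout coefficients s = -23, t = 52.
Result: 660 · (-23) + 292 · (52) = 4.

gcd(660, 292) = 4; s = -23, t = 52 (check: 660·(-23) + 292·52 = 4).


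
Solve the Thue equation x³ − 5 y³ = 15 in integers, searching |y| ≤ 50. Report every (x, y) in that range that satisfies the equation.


The equation is x³ - 5y³ = 15. For fixed y, x³ = 5·y³ + 15, so a solution requires the RHS to be a perfect cube.
Strategy: iterate y from -50 to 50, compute RHS = 5·y³ + 15, and check whether it is a (positive or negative) perfect cube.
Check small values of y:
  y = 0: RHS = 15 is not a perfect cube.
  y = 1: RHS = 20 is not a perfect cube.
  y = -1: RHS = 10 is not a perfect cube.
  y = 2: RHS = 55 is not a perfect cube.
  y = -2: RHS = -25 is not a perfect cube.
  y = 3: RHS = 150 is not a perfect cube.
  y = -3: RHS = -120 is not a perfect cube.
Continuing the search up to |y| = 50 finds no solutions either.
No (x, y) in the scanned range satisfies the equation.

No integer solutions with |y| ≤ 50.


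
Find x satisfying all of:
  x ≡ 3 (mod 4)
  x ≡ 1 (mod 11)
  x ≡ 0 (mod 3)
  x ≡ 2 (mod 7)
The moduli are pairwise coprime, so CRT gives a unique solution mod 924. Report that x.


Product of moduli M = 4 · 11 · 3 · 7 = 924.
Merge one congruence at a time:
  Start: x ≡ 3 (mod 4).
  Combine with x ≡ 1 (mod 11); new modulus lcm = 44.
    Write x = 3 + 4·t and substitute into x ≡ 1 (mod 11): 4·t ≡ 1 − 3 = -2 (mod 11).
    Reduce coefficients mod 11: 4·t ≡ 9 (mod 11).
    The inverse of 4 mod 11 is 3 (since 4·3 = 12 = 1·11 + 1), so t ≡ 3·9 = 27 ≡ 5 (mod 11).
    Then x = 3 + 4·5 = 23, valid modulo lcm(4, 11) = 44: x ≡ 23 (mod 44).
  Combine with x ≡ 0 (mod 3); new modulus lcm = 132.
    Write x = 23 + 44·t and substitute into x ≡ 0 (mod 3): 44·t ≡ 0 − 23 = -23 (mod 3).
    Reduce coefficients mod 3: 2·t ≡ 1 (mod 3).
    The inverse of 2 mod 3 is 2 (since 2·2 = 4 = 1·3 + 1), so t ≡ 2·1 = 2 ≡ 2 (mod 3).
    Then x = 23 + 44·2 = 111, valid modulo lcm(44, 3) = 132: x ≡ 111 (mod 132).
  Combine with x ≡ 2 (mod 7); new modulus lcm = 924.
    Write x = 111 + 132·t and substitute into x ≡ 2 (mod 7): 132·t ≡ 2 − 111 = -109 (mod 7).
    Reduce coefficients mod 7: 6·t ≡ 3 (mod 7).
    The inverse of 6 mod 7 is 6 (since 6·6 = 36 = 5·7 + 1), so t ≡ 6·3 = 18 ≡ 4 (mod 7).
    Then x = 111 + 132·4 = 639, valid modulo lcm(132, 7) = 924: x ≡ 639 (mod 924).
Verify against each original: 639 mod 4 = 3, 639 mod 11 = 1, 639 mod 3 = 0, 639 mod 7 = 2.

x ≡ 639 (mod 924).


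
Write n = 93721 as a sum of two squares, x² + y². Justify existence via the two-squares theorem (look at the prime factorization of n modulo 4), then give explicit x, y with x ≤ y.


Step 1: Factor n = 93721 = 17 · 37 · 149.
Step 2: Check the mod-4 condition on each prime factor: 17 ≡ 1 (mod 4), exponent 1; 37 ≡ 1 (mod 4), exponent 1; 149 ≡ 1 (mod 4), exponent 1.
All primes ≡ 3 (mod 4) appear to even exponent (or don't appear), so by the two-squares theorem n IS expressible as a sum of two squares.
Step 3: Build a representation. Here n = 17 · 37 · 149 is a product of primes ≡ 1 (mod 4). Each prime p ≡ 1 (mod 4) is itself a sum of two squares; find a² by testing p − a² for a perfect square:
  17: 17 − 1² = 16 = 4² ⇒ 17 = 1² + 4².
  37: 37 − 1² = 36 = 6² ⇒ 37 = 1² + 6².
  149: 149 − 1² = 148, 149 − 2² = 145, 149 − 3² = 140, 149 − 4² = 133, 149 − 5² = 124, 149 − 6² = 113, 149 − 7² = 100 = 10² ⇒ 149 = 7² + 10².
  Combine using the Brahmagupta–Fibonacci identity (a² + b²)(c² + d²) = (ac − bd)² + (ad + bc)² = (ac + bd)² + (ad − bc)²:
  17 · 37 = 629: from (1² + 4²)(1² + 6²), take (1·1 − 4·6, 1·6 + 4·1) = (1 − 24, 6 + 4) = (-23, 10); dropping signs (only squares matter) gives (23, 10); check 23² + 10² = 529 + 100 = 629 ✓.
  629 · 149 = 93721: from (23² + 10²)(7² + 10²), take (23·7 − 10·10, 23·10 + 10·7) = (161 − 100, 230 + 70) = (61, 300); check 61² + 300² = 3721 + 90000 = 93721 ✓.
Step 4: Order so x ≤ y and verify: 61² + 300² = 3721 + 90000 = 93721 = n. ✓

n = 93721 = 61² + 300² (one valid representation with x ≤ y).


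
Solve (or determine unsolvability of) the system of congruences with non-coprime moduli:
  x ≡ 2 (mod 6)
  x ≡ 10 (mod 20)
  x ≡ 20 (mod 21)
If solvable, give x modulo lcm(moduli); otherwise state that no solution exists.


Moduli 6, 20, 21 are not pairwise coprime, so CRT works modulo lcm(m_i) when all pairwise compatibility conditions hold.
Pairwise compatibility: gcd(m_i, m_j) must divide a_i - a_j for every pair.
Merge one congruence at a time:
  Start: x ≡ 2 (mod 6).
  Combine with x ≡ 10 (mod 20): gcd(6, 20) = 2; 10 - 2 = 8, which IS divisible by 2, so compatible.
    Write x = 2 + 6·t and substitute into x ≡ 10 (mod 20): 6·t ≡ 10 − 2 = 8 (mod 20).
    Divide the congruence (and modulus) by g = 2: 3·t ≡ 4 (mod 10).
    The inverse of 3 mod 10 is 7 (since 3·7 = 21 = 2·10 + 1), so t ≡ 7·4 = 28 ≡ 8 (mod 10).
    Then x = 2 + 6·8 = 50, valid modulo lcm(6, 20) = 60: x ≡ 50 (mod 60).
  Combine with x ≡ 20 (mod 21): gcd(60, 21) = 3; 20 - 50 = -30, which IS divisible by 3, so compatible.
    Write x = 50 + 60·t and substitute into x ≡ 20 (mod 21): 60·t ≡ 20 − 50 = -30 (mod 21).
    Divide the congruence (and modulus) by g = 3: 20·t ≡ -10 (mod 7).
    Reduce coefficients mod 7: 6·t ≡ 4 (mod 7).
    The inverse of 6 mod 7 is 6 (since 6·6 = 36 = 5·7 + 1), so t ≡ 6·4 = 24 ≡ 3 (mod 7).
    Then x = 50 + 60·3 = 230, valid modulo lcm(60, 21) = 420: x ≡ 230 (mod 420).
Verify: 230 mod 6 = 2, 230 mod 20 = 10, 230 mod 21 = 20.

x ≡ 230 (mod 420).


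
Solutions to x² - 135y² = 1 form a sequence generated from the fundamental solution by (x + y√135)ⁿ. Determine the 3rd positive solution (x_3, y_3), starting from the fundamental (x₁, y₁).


Step 1: Find the fundamental solution (x₁, y₁) of x² - 135y² = 1.
  Expand √135 as a continued fraction. a₀ = ⌊√135⌋ = 11; iterate m_{k+1} = d_k·a_k − m_k, d_{k+1} = (135 − m_{k+1}²)/d_k, a_{k+1} = ⌊(a₀ + m_{k+1})/d_{k+1}⌋ (starting m₀ = 0, d₀ = 1), with convergents p_k = a_k·p_{k-1} + p_{k-2}, q_k = a_k·q_{k-1} + q_{k-2} (p₋₁ = 1, q₋₁ = 0):
  k = 0: a₀ = 11; p₀/q₀ = 11/1; p₀² − 135·q₀² = 121 − 135 = -14.
  k = 1: m = 11, d = 14, a = ⌊(11 + 11)/14⌋ = 1; p/q = (1·11 + 1)/(1·1 + 0) = 12/1; p² − 135·q² = 144 − 135 = 9.
  k = 2: m = 3, d = 9, a = ⌊(11 + 3)/9⌋ = 1; p/q = (1·12 + 11)/(1·1 + 1) = 23/2; p² − 135·q² = 529 − 540 = -11.
  k = 3: m = 6, d = 11, a = ⌊(11 + 6)/11⌋ = 1; p/q = (1·23 + 12)/(1·2 + 1) = 35/3; p² − 135·q² = 1225 − 1215 = 10.
  k = 4: m = 5, d = 10, a = ⌊(11 + 5)/10⌋ = 1; p/q = (1·35 + 23)/(1·3 + 2) = 58/5; p² − 135·q² = 3364 − 3375 = -11.
  k = 5: m = 5, d = 11, a = ⌊(11 + 5)/11⌋ = 1; p/q = (1·58 + 35)/(1·5 + 3) = 93/8; p² − 135·q² = 8649 − 8640 = 9.
  k = 6: m = 6, d = 9, a = ⌊(11 + 6)/9⌋ = 1; p/q = (1·93 + 58)/(1·8 + 5) = 151/13; p² − 135·q² = 22801 − 22815 = -14.
  k = 7: m = 3, d = 14, a = ⌊(11 + 3)/14⌋ = 1; p/q = (1·151 + 93)/(1·13 + 8) = 244/21; p² − 135·q² = 59536 − 59535 = 1.
  The first convergent with p² − 135·q² = 1 gives the fundamental solution (x₁, y₁) = (244, 21).
Step 2: Apply the recurrence (x_{n+1}, y_{n+1}) = (x₁x_n + 135y₁y_n, x₁y_n + y₁x_n) repeatedly.
  From (x_1, y_1) = (244, 21): x_2 = 244·244 + 135·21·21 = 119071; y_2 = 244·21 + 21·244 = 10248.
  From (x_2, y_2) = (119071, 10248): x_3 = 244·119071 + 135·21·10248 = 58106404; y_3 = 244·10248 + 21·119071 = 5001003.
Step 3: Verify x_3² - 135·y_3² = 3376354185811216 - 3376354185811215 = 1 (should be 1). ✓

(x_1, y_1) = (244, 21); (x_3, y_3) = (58106404, 5001003).


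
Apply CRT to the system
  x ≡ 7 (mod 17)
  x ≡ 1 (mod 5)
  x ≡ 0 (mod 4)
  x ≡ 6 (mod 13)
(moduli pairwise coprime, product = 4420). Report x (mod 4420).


Product of moduli M = 17 · 5 · 4 · 13 = 4420.
Merge one congruence at a time:
  Start: x ≡ 7 (mod 17).
  Combine with x ≡ 1 (mod 5); new modulus lcm = 85.
    Write x = 7 + 17·t and substitute into x ≡ 1 (mod 5): 17·t ≡ 1 − 7 = -6 (mod 5).
    Reduce coefficients mod 5: 2·t ≡ 4 (mod 5).
    The inverse of 2 mod 5 is 3 (since 2·3 = 6 = 1·5 + 1), so t ≡ 3·4 = 12 ≡ 2 (mod 5).
    Then x = 7 + 17·2 = 41, valid modulo lcm(17, 5) = 85: x ≡ 41 (mod 85).
  Combine with x ≡ 0 (mod 4); new modulus lcm = 340.
    Write x = 41 + 85·t and substitute into x ≡ 0 (mod 4): 85·t ≡ 0 − 41 = -41 (mod 4).
    Reduce coefficients mod 4: 1·t ≡ 3 (mod 4).
    So t ≡ 3 (mod 4).
    Then x = 41 + 85·3 = 296, valid modulo lcm(85, 4) = 340: x ≡ 296 (mod 340).
  Combine with x ≡ 6 (mod 13); new modulus lcm = 4420.
    Write x = 296 + 340·t and substitute into x ≡ 6 (mod 13): 340·t ≡ 6 − 296 = -290 (mod 13).
    Reduce coefficients mod 13: 2·t ≡ 9 (mod 13).
    The inverse of 2 mod 13 is 7 (since 2·7 = 14 = 1·13 + 1), so t ≡ 7·9 = 63 ≡ 11 (mod 13).
    Then x = 296 + 340·11 = 4036, valid modulo lcm(340, 13) = 4420: x ≡ 4036 (mod 4420).
Verify against each original: 4036 mod 17 = 7, 4036 mod 5 = 1, 4036 mod 4 = 0, 4036 mod 13 = 6.

x ≡ 4036 (mod 4420).


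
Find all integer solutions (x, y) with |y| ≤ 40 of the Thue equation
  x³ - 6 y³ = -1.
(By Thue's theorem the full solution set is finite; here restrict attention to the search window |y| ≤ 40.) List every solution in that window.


The equation is x³ - 6y³ = -1. For fixed y, x³ = 6·y³ − 1, so a solution requires the RHS to be a perfect cube.
Strategy: iterate y from -40 to 40, compute RHS = 6·y³ − 1, and check whether it is a (positive or negative) perfect cube.
Check small values of y:
  y = 0: RHS = -1 = (-1)³ ⇒ x = -1 works.
  y = 1: RHS = 5 is not a perfect cube.
  y = -1: RHS = -7 is not a perfect cube.
  y = 2: RHS = 47 is not a perfect cube.
  y = -2: RHS = -49 is not a perfect cube.
  y = 3: RHS = 161 is not a perfect cube.
  y = -3: RHS = -163 is not a perfect cube.
Continuing the search up to |y| = 40 finds no further solutions beyond those listed.
Collected solutions: (-1, 0).

Solutions (with |y| ≤ 40): (-1, 0).


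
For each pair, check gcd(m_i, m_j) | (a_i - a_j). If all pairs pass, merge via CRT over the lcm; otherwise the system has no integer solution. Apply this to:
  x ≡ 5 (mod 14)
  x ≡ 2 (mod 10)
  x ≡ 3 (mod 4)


Moduli 14, 10, 4 are not pairwise coprime, so CRT works modulo lcm(m_i) when all pairwise compatibility conditions hold.
Pairwise compatibility: gcd(m_i, m_j) must divide a_i - a_j for every pair.
Merge one congruence at a time:
  Start: x ≡ 5 (mod 14).
  Combine with x ≡ 2 (mod 10): gcd(14, 10) = 2, and 2 - 5 = -3 is NOT divisible by 2.
    ⇒ system is inconsistent (no integer solution).

No solution (the system is inconsistent).


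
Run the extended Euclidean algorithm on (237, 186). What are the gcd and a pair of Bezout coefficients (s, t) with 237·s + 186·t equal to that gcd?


Euclidean algorithm on (237, 186) — divide until remainder is 0:
  237 = 1 · 186 + 51
  186 = 3 · 51 + 33
  51 = 1 · 33 + 18
  33 = 1 · 18 + 15
  18 = 1 · 15 + 3
  15 = 5 · 3 + 0
gcd(237, 186) = 3.
Track Bezout coefficients alongside the remainders: start with r₀ = 237 = a·1 + b·0 (s = 1, t = 0) and r₁ = 186 = a·0 + b·1 (s = 0, t = 1); each new remainder r_{k+1} = r_{k-1} − q_k·r_k inherits s_{k+1} = s_{k-1} − q_k·s_k, t_{k+1} = t_{k-1} − q_k·t_k, so r_k = a·s_k + b·t_k at every step:
  q = 1: r = 51, s = 1 − 1·0 = 1, t = 0 − 1·1 = -1  (check: 237·1 + 186·(-1) = 51)
  q = 3: r = 33, s = 0 − 3·1 = -3, t = 1 − 3·(-1) = 4  (check: 237·(-3) + 186·4 = 33)
  q = 1: r = 18, s = 1 − 1·(-3) = 4, t = -1 − 1·4 = -5  (check: 237·4 + 186·(-5) = 18)
  q = 1: r = 15, s = -3 − 1·4 = -7, t = 4 − 1·(-5) = 9  (check: 237·(-7) + 186·9 = 15)
  q = 1: r = 3, s = 4 − 1·(-7) = 11, t = -5 − 1·9 = -14  (check: 237·11 + 186·(-14) = 3)
The row with r = 3 (the gcd) gives the Bezout coefficients s = 11, t = -14.
Result: 237 · (11) + 186 · (-14) = 3.

gcd(237, 186) = 3; s = 11, t = -14 (check: 237·11 + 186·(-14) = 3).


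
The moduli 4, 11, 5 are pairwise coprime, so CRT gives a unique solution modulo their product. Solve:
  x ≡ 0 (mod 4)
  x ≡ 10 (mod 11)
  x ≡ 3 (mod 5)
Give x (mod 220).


Moduli 4, 11, 5 are pairwise coprime; by CRT there is a unique solution modulo M = 4 · 11 · 5 = 220.
Solve pairwise, accumulating the modulus:
  Start with x ≡ 0 (mod 4).
  Combine with x ≡ 10 (mod 11): since gcd(4, 11) = 1, we get a unique residue mod 44.
    Write x = 0 + 4·t and substitute into x ≡ 10 (mod 11): 4·t ≡ 10 − 0 = 10 (mod 11).
    The inverse of 4 mod 11 is 3 (since 4·3 = 12 = 1·11 + 1), so t ≡ 3·10 = 30 ≡ 8 (mod 11).
    Then x = 0 + 4·8 = 32, valid modulo lcm(4, 11) = 44: x ≡ 32 (mod 44).
  Combine with x ≡ 3 (mod 5): since gcd(44, 5) = 1, we get a unique residue mod 220.
    Write x = 32 + 44·t and substitute into x ≡ 3 (mod 5): 44·t ≡ 3 − 32 = -29 (mod 5).
    Reduce coefficients mod 5: 4·t ≡ 1 (mod 5).
    The inverse of 4 mod 5 is 4 (since 4·4 = 16 = 3·5 + 1), so t ≡ 4·1 = 4 ≡ 4 (mod 5).
    Then x = 32 + 44·4 = 208, valid modulo lcm(44, 5) = 220: x ≡ 208 (mod 220).
Verify: 208 mod 4 = 0 ✓, 208 mod 11 = 10 ✓, 208 mod 5 = 3 ✓.

x ≡ 208 (mod 220).


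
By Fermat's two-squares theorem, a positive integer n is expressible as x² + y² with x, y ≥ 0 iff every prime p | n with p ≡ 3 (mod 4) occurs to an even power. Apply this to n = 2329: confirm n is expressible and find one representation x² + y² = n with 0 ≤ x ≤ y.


Step 1: Factor n = 2329 = 17 · 137.
Step 2: Check the mod-4 condition on each prime factor: 17 ≡ 1 (mod 4), exponent 1; 137 ≡ 1 (mod 4), exponent 1.
All primes ≡ 3 (mod 4) appear to even exponent (or don't appear), so by the two-squares theorem n IS expressible as a sum of two squares.
Step 3: Build a representation. Here n = 17 · 137 is a product of primes ≡ 1 (mod 4). Each prime p ≡ 1 (mod 4) is itself a sum of two squares; find a² by testing p − a² for a perfect square:
  17: 17 − 1² = 16 = 4² ⇒ 17 = 1² + 4².
  137: 137 − 1² = 136, 137 − 2² = 133, 137 − 3² = 128, 137 − 4² = 121 = 11² ⇒ 137 = 4² + 11².
  Combine using the Brahmagupta–Fibonacci identity (a² + b²)(c² + d²) = (ac − bd)² + (ad + bc)² = (ac + bd)² + (ad − bc)²:
  17 · 137 = 2329: from (1² + 4²)(4² + 11²), take (1·4 − 4·11, 1·11 + 4·4) = (4 − 44, 11 + 16) = (-40, 27); dropping signs (only squares matter) gives (40, 27); check 40² + 27² = 1600 + 729 = 2329 ✓.
Step 4: Order so x ≤ y and verify: 27² + 40² = 729 + 1600 = 2329 = n. ✓

n = 2329 = 27² + 40² (one valid representation with x ≤ y).


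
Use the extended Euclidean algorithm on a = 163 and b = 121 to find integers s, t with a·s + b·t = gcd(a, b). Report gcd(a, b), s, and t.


Euclidean algorithm on (163, 121) — divide until remainder is 0:
  163 = 1 · 121 + 42
  121 = 2 · 42 + 37
  42 = 1 · 37 + 5
  37 = 7 · 5 + 2
  5 = 2 · 2 + 1
  2 = 2 · 1 + 0
gcd(163, 121) = 1.
Track Bezout coefficients alongside the remainders: start with r₀ = 163 = a·1 + b·0 (s = 1, t = 0) and r₁ = 121 = a·0 + b·1 (s = 0, t = 1); each new remainder r_{k+1} = r_{k-1} − q_k·r_k inherits s_{k+1} = s_{k-1} − q_k·s_k, t_{k+1} = t_{k-1} − q_k·t_k, so r_k = a·s_k + b·t_k at every step:
  q = 1: r = 42, s = 1 − 1·0 = 1, t = 0 − 1·1 = -1  (check: 163·1 + 121·(-1) = 42)
  q = 2: r = 37, s = 0 − 2·1 = -2, t = 1 − 2·(-1) = 3  (check: 163·(-2) + 121·3 = 37)
  q = 1: r = 5, s = 1 − 1·(-2) = 3, t = -1 − 1·3 = -4  (check: 163·3 + 121·(-4) = 5)
  q = 7: r = 2, s = -2 − 7·3 = -23, t = 3 − 7·(-4) = 31  (check: 163·(-23) + 121·31 = 2)
  q = 2: r = 1, s = 3 − 2·(-23) = 49, t = -4 − 2·31 = -66  (check: 163·49 + 121·(-66) = 1)
The row with r = 1 (the gcd) gives the Bezout coefficients s = 49, t = -66.
Result: 163 · (49) + 121 · (-66) = 1.

gcd(163, 121) = 1; s = 49, t = -66 (check: 163·49 + 121·(-66) = 1).


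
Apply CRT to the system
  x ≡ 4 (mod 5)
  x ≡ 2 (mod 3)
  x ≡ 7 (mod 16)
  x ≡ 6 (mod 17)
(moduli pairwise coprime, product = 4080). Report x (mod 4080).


Product of moduli M = 5 · 3 · 16 · 17 = 4080.
Merge one congruence at a time:
  Start: x ≡ 4 (mod 5).
  Combine with x ≡ 2 (mod 3); new modulus lcm = 15.
    Write x = 4 + 5·t and substitute into x ≡ 2 (mod 3): 5·t ≡ 2 − 4 = -2 (mod 3).
    Reduce coefficients mod 3: 2·t ≡ 1 (mod 3).
    The inverse of 2 mod 3 is 2 (since 2·2 = 4 = 1·3 + 1), so t ≡ 2·1 = 2 ≡ 2 (mod 3).
    Then x = 4 + 5·2 = 14, valid modulo lcm(5, 3) = 15: x ≡ 14 (mod 15).
  Combine with x ≡ 7 (mod 16); new modulus lcm = 240.
    Write x = 14 + 15·t and substitute into x ≡ 7 (mod 16): 15·t ≡ 7 − 14 = -7 (mod 16).
    Reduce coefficients mod 16: 15·t ≡ 9 (mod 16).
    The inverse of 15 mod 16 is 15 (since 15·15 = 225 = 14·16 + 1), so t ≡ 15·9 = 135 ≡ 7 (mod 16).
    Then x = 14 + 15·7 = 119, valid modulo lcm(15, 16) = 240: x ≡ 119 (mod 240).
  Combine with x ≡ 6 (mod 17); new modulus lcm = 4080.
    Write x = 119 + 240·t and substitute into x ≡ 6 (mod 17): 240·t ≡ 6 − 119 = -113 (mod 17).
    Reduce coefficients mod 17: 2·t ≡ 6 (mod 17).
    The inverse of 2 mod 17 is 9 (since 2·9 = 18 = 1·17 + 1), so t ≡ 9·6 = 54 ≡ 3 (mod 17).
    Then x = 119 + 240·3 = 839, valid modulo lcm(240, 17) = 4080: x ≡ 839 (mod 4080).
Verify against each original: 839 mod 5 = 4, 839 mod 3 = 2, 839 mod 16 = 7, 839 mod 17 = 6.

x ≡ 839 (mod 4080).


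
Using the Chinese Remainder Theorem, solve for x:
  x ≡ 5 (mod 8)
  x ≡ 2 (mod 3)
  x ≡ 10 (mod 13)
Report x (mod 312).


Moduli 8, 3, 13 are pairwise coprime; by CRT there is a unique solution modulo M = 8 · 3 · 13 = 312.
Solve pairwise, accumulating the modulus:
  Start with x ≡ 5 (mod 8).
  Combine with x ≡ 2 (mod 3): since gcd(8, 3) = 1, we get a unique residue mod 24.
    Write x = 5 + 8·t and substitute into x ≡ 2 (mod 3): 8·t ≡ 2 − 5 = -3 (mod 3).
    Reduce coefficients mod 3: 2·t ≡ 0 (mod 3).
    The inverse of 2 mod 3 is 2 (since 2·2 = 4 = 1·3 + 1), so t ≡ 2·0 = 0 ≡ 0 (mod 3).
    Then x = 5 + 8·0 = 5, valid modulo lcm(8, 3) = 24: x ≡ 5 (mod 24).
  Combine with x ≡ 10 (mod 13): since gcd(24, 13) = 1, we get a unique residue mod 312.
    Write x = 5 + 24·t and substitute into x ≡ 10 (mod 13): 24·t ≡ 10 − 5 = 5 (mod 13).
    Reduce coefficients mod 13: 11·t ≡ 5 (mod 13).
    The inverse of 11 mod 13 is 6 (since 11·6 = 66 = 5·13 + 1), so t ≡ 6·5 = 30 ≡ 4 (mod 13).
    Then x = 5 + 24·4 = 101, valid modulo lcm(24, 13) = 312: x ≡ 101 (mod 312).
Verify: 101 mod 8 = 5 ✓, 101 mod 3 = 2 ✓, 101 mod 13 = 10 ✓.

x ≡ 101 (mod 312).


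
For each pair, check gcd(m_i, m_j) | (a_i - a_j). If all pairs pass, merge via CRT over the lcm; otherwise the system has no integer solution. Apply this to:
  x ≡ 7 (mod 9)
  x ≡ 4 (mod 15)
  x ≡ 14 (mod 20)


Moduli 9, 15, 20 are not pairwise coprime, so CRT works modulo lcm(m_i) when all pairwise compatibility conditions hold.
Pairwise compatibility: gcd(m_i, m_j) must divide a_i - a_j for every pair.
Merge one congruence at a time:
  Start: x ≡ 7 (mod 9).
  Combine with x ≡ 4 (mod 15): gcd(9, 15) = 3; 4 - 7 = -3, which IS divisible by 3, so compatible.
    Write x = 7 + 9·t and substitute into x ≡ 4 (mod 15): 9·t ≡ 4 − 7 = -3 (mod 15).
    Divide the congruence (and modulus) by g = 3: 3·t ≡ -1 (mod 5).
    Reduce coefficients mod 5: 3·t ≡ 4 (mod 5).
    The inverse of 3 mod 5 is 2 (since 3·2 = 6 = 1·5 + 1), so t ≡ 2·4 = 8 ≡ 3 (mod 5).
    Then x = 7 + 9·3 = 34, valid modulo lcm(9, 15) = 45: x ≡ 34 (mod 45).
  Combine with x ≡ 14 (mod 20): gcd(45, 20) = 5; 14 - 34 = -20, which IS divisible by 5, so compatible.
    Write x = 34 + 45·t and substitute into x ≡ 14 (mod 20): 45·t ≡ 14 − 34 = -20 (mod 20).
    Divide the congruence (and modulus) by g = 5: 9·t ≡ -4 (mod 4).
    Reduce coefficients mod 4: 1·t ≡ 0 (mod 4).
    So t ≡ 0 (mod 4).
    Then x = 34 + 45·0 = 34, valid modulo lcm(45, 20) = 180: x ≡ 34 (mod 180).
Verify: 34 mod 9 = 7, 34 mod 15 = 4, 34 mod 20 = 14.

x ≡ 34 (mod 180).


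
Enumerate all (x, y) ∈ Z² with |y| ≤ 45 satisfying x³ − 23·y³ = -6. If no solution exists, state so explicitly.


The equation is x³ - 23y³ = -6. For fixed y, x³ = 23·y³ − 6, so a solution requires the RHS to be a perfect cube.
Strategy: iterate y from -45 to 45, compute RHS = 23·y³ − 6, and check whether it is a (positive or negative) perfect cube.
Check small values of y:
  y = 0: RHS = -6 is not a perfect cube.
  y = 1: RHS = 17 is not a perfect cube.
  y = -1: RHS = -29 is not a perfect cube.
  y = 2: RHS = 178 is not a perfect cube.
  y = -2: RHS = -190 is not a perfect cube.
  y = 3: RHS = 615 is not a perfect cube.
  y = -3: RHS = -627 is not a perfect cube.
Continuing the search up to |y| = 45 finds no solutions either.
No (x, y) in the scanned range satisfies the equation.

No integer solutions with |y| ≤ 45.


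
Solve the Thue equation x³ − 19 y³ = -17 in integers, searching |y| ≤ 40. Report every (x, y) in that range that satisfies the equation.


The equation is x³ - 19y³ = -17. For fixed y, x³ = 19·y³ − 17, so a solution requires the RHS to be a perfect cube.
Strategy: iterate y from -40 to 40, compute RHS = 19·y³ − 17, and check whether it is a (positive or negative) perfect cube.
Check small values of y:
  y = 0: RHS = -17 is not a perfect cube.
  y = 1: RHS = 2 is not a perfect cube.
  y = -1: RHS = -36 is not a perfect cube.
  y = 2: RHS = 135 is not a perfect cube.
  y = -2: RHS = -169 is not a perfect cube.
  y = 3: RHS = 496 is not a perfect cube.
  y = -3: RHS = -530 is not a perfect cube.
Continuing the search up to |y| = 40 finds no solutions either.
No (x, y) in the scanned range satisfies the equation.

No integer solutions with |y| ≤ 40.


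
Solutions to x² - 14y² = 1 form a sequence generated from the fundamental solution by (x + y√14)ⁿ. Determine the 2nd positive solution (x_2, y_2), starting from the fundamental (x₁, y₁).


Step 1: Find the fundamental solution (x₁, y₁) of x² - 14y² = 1.
  Expand √14 as a continued fraction. a₀ = ⌊√14⌋ = 3; iterate m_{k+1} = d_k·a_k − m_k, d_{k+1} = (14 − m_{k+1}²)/d_k, a_{k+1} = ⌊(a₀ + m_{k+1})/d_{k+1}⌋ (starting m₀ = 0, d₀ = 1), with convergents p_k = a_k·p_{k-1} + p_{k-2}, q_k = a_k·q_{k-1} + q_{k-2} (p₋₁ = 1, q₋₁ = 0):
  k = 0: a₀ = 3; p₀/q₀ = 3/1; p₀² − 14·q₀² = 9 − 14 = -5.
  k = 1: m = 3, d = 5, a = ⌊(3 + 3)/5⌋ = 1; p/q = (1·3 + 1)/(1·1 + 0) = 4/1; p² − 14·q² = 16 − 14 = 2.
  k = 2: m = 2, d = 2, a = ⌊(3 + 2)/2⌋ = 2; p/q = (2·4 + 3)/(2·1 + 1) = 11/3; p² − 14·q² = 121 − 126 = -5.
  k = 3: m = 2, d = 5, a = ⌊(3 + 2)/5⌋ = 1; p/q = (1·11 + 4)/(1·3 + 1) = 15/4; p² − 14·q² = 225 − 224 = 1.
  The first convergent with p² − 14·q² = 1 gives the fundamental solution (x₁, y₁) = (15, 4).
Step 2: Apply the recurrence (x_{n+1}, y_{n+1}) = (x₁x_n + 14y₁y_n, x₁y_n + y₁x_n) repeatedly.
  From (x_1, y_1) = (15, 4): x_2 = 15·15 + 14·4·4 = 449; y_2 = 15·4 + 4·15 = 120.
Step 3: Verify x_2² - 14·y_2² = 201601 - 201600 = 1 (should be 1). ✓

(x_1, y_1) = (15, 4); (x_2, y_2) = (449, 120).


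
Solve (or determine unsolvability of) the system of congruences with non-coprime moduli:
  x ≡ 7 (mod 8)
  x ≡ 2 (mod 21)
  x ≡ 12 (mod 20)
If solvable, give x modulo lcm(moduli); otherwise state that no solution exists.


Moduli 8, 21, 20 are not pairwise coprime, so CRT works modulo lcm(m_i) when all pairwise compatibility conditions hold.
Pairwise compatibility: gcd(m_i, m_j) must divide a_i - a_j for every pair.
Merge one congruence at a time:
  Start: x ≡ 7 (mod 8).
  Combine with x ≡ 2 (mod 21): gcd(8, 21) = 1; 2 - 7 = -5, which IS divisible by 1, so compatible.
    Write x = 7 + 8·t and substitute into x ≡ 2 (mod 21): 8·t ≡ 2 − 7 = -5 (mod 21).
    Reduce coefficients mod 21: 8·t ≡ 16 (mod 21).
    The inverse of 8 mod 21 is 8 (since 8·8 = 64 = 3·21 + 1), so t ≡ 8·16 = 128 ≡ 2 (mod 21).
    Then x = 7 + 8·2 = 23, valid modulo lcm(8, 21) = 168: x ≡ 23 (mod 168).
  Combine with x ≡ 12 (mod 20): gcd(168, 20) = 4, and 12 - 23 = -11 is NOT divisible by 4.
    ⇒ system is inconsistent (no integer solution).

No solution (the system is inconsistent).


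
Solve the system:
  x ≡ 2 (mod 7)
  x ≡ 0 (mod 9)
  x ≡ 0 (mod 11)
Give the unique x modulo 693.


Moduli 7, 9, 11 are pairwise coprime; by CRT there is a unique solution modulo M = 7 · 9 · 11 = 693.
Solve pairwise, accumulating the modulus:
  Start with x ≡ 2 (mod 7).
  Combine with x ≡ 0 (mod 9): since gcd(7, 9) = 1, we get a unique residue mod 63.
    Write x = 2 + 7·t and substitute into x ≡ 0 (mod 9): 7·t ≡ 0 − 2 = -2 (mod 9).
    Reduce coefficients mod 9: 7·t ≡ 7 (mod 9).
    The inverse of 7 mod 9 is 4 (since 7·4 = 28 = 3·9 + 1), so t ≡ 4·7 = 28 ≡ 1 (mod 9).
    Then x = 2 + 7·1 = 9, valid modulo lcm(7, 9) = 63: x ≡ 9 (mod 63).
  Combine with x ≡ 0 (mod 11): since gcd(63, 11) = 1, we get a unique residue mod 693.
    Write x = 9 + 63·t and substitute into x ≡ 0 (mod 11): 63·t ≡ 0 − 9 = -9 (mod 11).
    Reduce coefficients mod 11: 8·t ≡ 2 (mod 11).
    The inverse of 8 mod 11 is 7 (since 8·7 = 56 = 5·11 + 1), so t ≡ 7·2 = 14 ≡ 3 (mod 11).
    Then x = 9 + 63·3 = 198, valid modulo lcm(63, 11) = 693: x ≡ 198 (mod 693).
Verify: 198 mod 7 = 2 ✓, 198 mod 9 = 0 ✓, 198 mod 11 = 0 ✓.

x ≡ 198 (mod 693).


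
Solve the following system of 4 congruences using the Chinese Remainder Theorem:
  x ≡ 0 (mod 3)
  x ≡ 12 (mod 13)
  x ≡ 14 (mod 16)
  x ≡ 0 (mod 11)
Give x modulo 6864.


Product of moduli M = 3 · 13 · 16 · 11 = 6864.
Merge one congruence at a time:
  Start: x ≡ 0 (mod 3).
  Combine with x ≡ 12 (mod 13); new modulus lcm = 39.
    Write x = 0 + 3·t and substitute into x ≡ 12 (mod 13): 3·t ≡ 12 − 0 = 12 (mod 13).
    The inverse of 3 mod 13 is 9 (since 3·9 = 27 = 2·13 + 1), so t ≡ 9·12 = 108 ≡ 4 (mod 13).
    Then x = 0 + 3·4 = 12, valid modulo lcm(3, 13) = 39: x ≡ 12 (mod 39).
  Combine with x ≡ 14 (mod 16); new modulus lcm = 624.
    Write x = 12 + 39·t and substitute into x ≡ 14 (mod 16): 39·t ≡ 14 − 12 = 2 (mod 16).
    Reduce coefficients mod 16: 7·t ≡ 2 (mod 16).
    The inverse of 7 mod 16 is 7 (since 7·7 = 49 = 3·16 + 1), so t ≡ 7·2 = 14 ≡ 14 (mod 16).
    Then x = 12 + 39·14 = 558, valid modulo lcm(39, 16) = 624: x ≡ 558 (mod 624).
  Combine with x ≡ 0 (mod 11); new modulus lcm = 6864.
    Write x = 558 + 624·t and substitute into x ≡ 0 (mod 11): 624·t ≡ 0 − 558 = -558 (mod 11).
    Reduce coefficients mod 11: 8·t ≡ 3 (mod 11).
    The inverse of 8 mod 11 is 7 (since 8·7 = 56 = 5·11 + 1), so t ≡ 7·3 = 21 ≡ 10 (mod 11).
    Then x = 558 + 624·10 = 6798, valid modulo lcm(624, 11) = 6864: x ≡ 6798 (mod 6864).
Verify against each original: 6798 mod 3 = 0, 6798 mod 13 = 12, 6798 mod 16 = 14, 6798 mod 11 = 0.

x ≡ 6798 (mod 6864).


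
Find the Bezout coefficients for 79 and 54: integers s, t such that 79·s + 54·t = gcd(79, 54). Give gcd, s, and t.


Euclidean algorithm on (79, 54) — divide until remainder is 0:
  79 = 1 · 54 + 25
  54 = 2 · 25 + 4
  25 = 6 · 4 + 1
  4 = 4 · 1 + 0
gcd(79, 54) = 1.
Track Bezout coefficients alongside the remainders: start with r₀ = 79 = a·1 + b·0 (s = 1, t = 0) and r₁ = 54 = a·0 + b·1 (s = 0, t = 1); each new remainder r_{k+1} = r_{k-1} − q_k·r_k inherits s_{k+1} = s_{k-1} − q_k·s_k, t_{k+1} = t_{k-1} − q_k·t_k, so r_k = a·s_k + b·t_k at every step:
  q = 1: r = 25, s = 1 − 1·0 = 1, t = 0 − 1·1 = -1  (check: 79·1 + 54·(-1) = 25)
  q = 2: r = 4, s = 0 − 2·1 = -2, t = 1 − 2·(-1) = 3  (check: 79·(-2) + 54·3 = 4)
  q = 6: r = 1, s = 1 − 6·(-2) = 13, t = -1 − 6·3 = -19  (check: 79·13 + 54·(-19) = 1)
The row with r = 1 (the gcd) gives the Bezout coefficients s = 13, t = -19.
Result: 79 · (13) + 54 · (-19) = 1.

gcd(79, 54) = 1; s = 13, t = -19 (check: 79·13 + 54·(-19) = 1).


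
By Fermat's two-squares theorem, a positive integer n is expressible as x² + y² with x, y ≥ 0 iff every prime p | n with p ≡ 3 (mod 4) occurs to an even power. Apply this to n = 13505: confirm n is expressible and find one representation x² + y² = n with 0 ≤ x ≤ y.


Step 1: Factor n = 13505 = 5 · 37 · 73.
Step 2: Check the mod-4 condition on each prime factor: 5 ≡ 1 (mod 4), exponent 1; 37 ≡ 1 (mod 4), exponent 1; 73 ≡ 1 (mod 4), exponent 1.
All primes ≡ 3 (mod 4) appear to even exponent (or don't appear), so by the two-squares theorem n IS expressible as a sum of two squares.
Step 3: Build a representation. Here n = 5 · 37 · 73 is a product of primes ≡ 1 (mod 4). Each prime p ≡ 1 (mod 4) is itself a sum of two squares; find a² by testing p − a² for a perfect square:
  5: 5 − 1² = 4 = 2² ⇒ 5 = 1² + 2².
  37: 37 − 1² = 36 = 6² ⇒ 37 = 1² + 6².
  73: 73 − 1² = 72, 73 − 2² = 69, 73 − 3² = 64 = 8² ⇒ 73 = 3² + 8².
  Combine using the Brahmagupta–Fibonacci identity (a² + b²)(c² + d²) = (ac − bd)² + (ad + bc)² = (ac + bd)² + (ad − bc)²:
  5 · 37 = 185: from (1² + 2²)(1² + 6²), take (1·1 − 2·6, 1·6 + 2·1) = (1 − 12, 6 + 2) = (-11, 8); dropping signs (only squares matter) gives (11, 8); check 11² + 8² = 121 + 64 = 185 ✓.
  185 · 73 = 13505: from (11² + 8²)(3² + 8²), take (11·3 − 8·8, 11·8 + 8·3) = (33 − 64, 88 + 24) = (-31, 112); dropping signs (only squares matter) gives (31, 112); check 31² + 112² = 961 + 12544 = 13505 ✓.
Step 4: Order so x ≤ y and verify: 31² + 112² = 961 + 12544 = 13505 = n. ✓

n = 13505 = 31² + 112² (one valid representation with x ≤ y).


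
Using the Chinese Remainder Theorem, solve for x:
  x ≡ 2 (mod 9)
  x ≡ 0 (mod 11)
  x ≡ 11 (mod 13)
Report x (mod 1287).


Moduli 9, 11, 13 are pairwise coprime; by CRT there is a unique solution modulo M = 9 · 11 · 13 = 1287.
Solve pairwise, accumulating the modulus:
  Start with x ≡ 2 (mod 9).
  Combine with x ≡ 0 (mod 11): since gcd(9, 11) = 1, we get a unique residue mod 99.
    Write x = 2 + 9·t and substitute into x ≡ 0 (mod 11): 9·t ≡ 0 − 2 = -2 (mod 11).
    Reduce coefficients mod 11: 9·t ≡ 9 (mod 11).
    The inverse of 9 mod 11 is 5 (since 9·5 = 45 = 4·11 + 1), so t ≡ 5·9 = 45 ≡ 1 (mod 11).
    Then x = 2 + 9·1 = 11, valid modulo lcm(9, 11) = 99: x ≡ 11 (mod 99).
  Combine with x ≡ 11 (mod 13): since gcd(99, 13) = 1, we get a unique residue mod 1287.
    Write x = 11 + 99·t and substitute into x ≡ 11 (mod 13): 99·t ≡ 11 − 11 = 0 (mod 13).
    Reduce coefficients mod 13: 8·t ≡ 0 (mod 13).
    The inverse of 8 mod 13 is 5 (since 8·5 = 40 = 3·13 + 1), so t ≡ 5·0 = 0 ≡ 0 (mod 13).
    Then x = 11 + 99·0 = 11, valid modulo lcm(99, 13) = 1287: x ≡ 11 (mod 1287).
Verify: 11 mod 9 = 2 ✓, 11 mod 11 = 0 ✓, 11 mod 13 = 11 ✓.

x ≡ 11 (mod 1287).


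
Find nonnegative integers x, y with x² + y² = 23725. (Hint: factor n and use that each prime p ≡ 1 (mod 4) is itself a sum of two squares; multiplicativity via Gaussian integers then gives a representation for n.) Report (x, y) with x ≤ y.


Step 1: Factor n = 23725 = 5^2 · 13 · 73.
Step 2: Check the mod-4 condition on each prime factor: 5 ≡ 1 (mod 4), exponent 2; 13 ≡ 1 (mod 4), exponent 1; 73 ≡ 1 (mod 4), exponent 1.
All primes ≡ 3 (mod 4) appear to even exponent (or don't appear), so by the two-squares theorem n IS expressible as a sum of two squares.
Step 3: Build a representation. Group n = k² · m with k = 5 and m = 13 · 73 = 949 (a product of primes ≡ 1 (mod 4)); a representation of m scales to one of n via (k·x)² + (k·y)² = k²(x² + y²). Each prime p ≡ 1 (mod 4) is itself a sum of two squares; find a² by testing p − a² for a perfect square:
  13: 13 − 1² = 12, 13 − 2² = 9 = 3² ⇒ 13 = 2² + 3².
  73: 73 − 1² = 72, 73 − 2² = 69, 73 − 3² = 64 = 8² ⇒ 73 = 3² + 8².
  Combine using the Brahmagupta–Fibonacci identity (a² + b²)(c² + d²) = (ac − bd)² + (ad + bc)² = (ac + bd)² + (ad − bc)²:
  13 · 73 = 949: from (2² + 3²)(3² + 8²), take (2·3 − 3·8, 2·8 + 3·3) = (6 − 24, 16 + 9) = (-18, 25); dropping signs (only squares matter) gives (18, 25); check 18² + 25² = 324 + 625 = 949 ✓.
  Scale by k = 5: (5·18, 5·25) = (90, 125).
Step 4: Order so x ≤ y and verify: 90² + 125² = 8100 + 15625 = 23725 = n. ✓

n = 23725 = 90² + 125² (one valid representation with x ≤ y).
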